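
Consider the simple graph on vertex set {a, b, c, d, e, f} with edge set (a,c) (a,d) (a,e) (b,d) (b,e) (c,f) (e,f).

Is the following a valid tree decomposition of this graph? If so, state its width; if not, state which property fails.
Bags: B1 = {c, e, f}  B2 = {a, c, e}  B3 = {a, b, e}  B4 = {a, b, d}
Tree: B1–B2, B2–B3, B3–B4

Yes; width 2.

Vertex coverage: the bags together contain {a, b, c, d, e, f}, the full vertex set. Edge coverage: each edge of G has both endpoints in at least one bag. Running intersection: for every vertex, the bags containing it form a connected subtree. All three properties hold, so this is a valid tree decomposition of width max|bag| − 1 = 2, and hence tw(G) ≤ 2.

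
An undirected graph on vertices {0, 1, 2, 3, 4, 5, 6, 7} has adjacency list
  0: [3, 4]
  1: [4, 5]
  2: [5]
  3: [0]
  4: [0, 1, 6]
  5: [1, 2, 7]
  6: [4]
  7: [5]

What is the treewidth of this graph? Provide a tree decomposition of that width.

Treewidth 1.
One such decomposition:
Bags: B1 = {1, 5}  B2 = {5, 7}  B3 = {1, 4}  B4 = {0, 4}  B5 = {4, 6}  B6 = {2, 5}  B7 = {0, 3}
Tree: B1–B2, B1–B3, B3–B4, B3–B5, B2–B6, B4–B7

Every bag has size at most 2, so the width is 2 − 1 = 1 and tw(G) ≤ 1. Since G has at least one edge (e.g. 1–5), it is not an edgeless graph, so tw(G) ≥ 1. Combining the bounds, tw(G) = 1.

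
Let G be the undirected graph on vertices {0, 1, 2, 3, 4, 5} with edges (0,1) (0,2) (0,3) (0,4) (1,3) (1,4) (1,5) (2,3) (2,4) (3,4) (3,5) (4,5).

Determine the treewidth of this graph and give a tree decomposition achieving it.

Treewidth 3.
Bags: B1 = {1, 3, 4, 5}  B2 = {0, 1, 3, 4}  B3 = {0, 2, 3, 4}
Tree: B1–B2, B2–B3

The largest bag has 4 vertices, giving width 3; this decomposition certifies tw(G) ≤ 3. Conversely, {0, 1, 3, 4} is a clique of size 4, and the vertices of any clique must share a bag in every tree decomposition; so some bag has ≥ 4 vertices and tw(G) ≥ 3. Therefore the treewidth is 3.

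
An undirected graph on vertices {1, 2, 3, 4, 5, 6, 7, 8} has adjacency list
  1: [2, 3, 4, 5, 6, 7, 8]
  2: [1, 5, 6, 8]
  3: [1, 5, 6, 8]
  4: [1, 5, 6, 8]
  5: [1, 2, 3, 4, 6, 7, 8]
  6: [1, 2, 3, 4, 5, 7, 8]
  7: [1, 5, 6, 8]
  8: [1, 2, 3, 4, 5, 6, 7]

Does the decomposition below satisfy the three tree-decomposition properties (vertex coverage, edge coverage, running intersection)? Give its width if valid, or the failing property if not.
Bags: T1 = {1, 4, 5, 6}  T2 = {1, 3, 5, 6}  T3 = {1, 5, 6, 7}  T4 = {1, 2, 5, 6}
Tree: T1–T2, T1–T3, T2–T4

A tree decomposition must satisfy three properties: every vertex lies in some bag; for every edge, both endpoints lie together in some bag; and for every vertex, the bags containing it form a connected subtree. Here vertex 8 appears in no bag, so the decomposition is invalid.

No — vertex 8 appears in no bag.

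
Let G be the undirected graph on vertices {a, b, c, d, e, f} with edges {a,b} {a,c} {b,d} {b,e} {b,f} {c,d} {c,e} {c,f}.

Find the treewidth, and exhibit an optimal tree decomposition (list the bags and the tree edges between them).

Treewidth 2.
Bags: B1 = {a, b, c}  B2 = {b, c, f}  B3 = {b, c, e}  B4 = {b, c, d}
Tree: B1–B2, B2–B3, B3–B4

The largest bag has 3 vertices, giving width 2; this decomposition certifies tw(G) ≤ 2. Since b–a–c–f–b is a cycle in G, G is not acyclic. Forests are exactly the graphs of treewidth ≤ 1, so tw(G) ≥ 2. Therefore the treewidth is 2.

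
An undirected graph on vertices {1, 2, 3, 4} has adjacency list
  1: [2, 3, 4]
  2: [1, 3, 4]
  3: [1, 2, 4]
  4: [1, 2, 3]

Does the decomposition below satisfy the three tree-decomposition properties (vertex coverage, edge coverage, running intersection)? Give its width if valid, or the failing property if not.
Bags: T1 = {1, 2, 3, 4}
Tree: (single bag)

Vertex coverage: the bags together contain {1, 2, 3, 4}, the full vertex set. Edge coverage: each edge of G has both endpoints in at least one bag. Running intersection: for every vertex, the bags containing it form a connected subtree. All three properties hold, so this is a valid tree decomposition of width max|bag| − 1 = 3, and hence tw(G) ≤ 3.

Yes; width 3.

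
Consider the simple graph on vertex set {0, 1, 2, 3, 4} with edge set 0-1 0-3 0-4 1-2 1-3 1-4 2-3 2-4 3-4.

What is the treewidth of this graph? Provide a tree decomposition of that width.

Each bag holds 4 vertices, so the decomposition has width 3, which upper-bounds the treewidth. Conversely, {0, 1, 3, 4} is a clique of size 4, and the vertices of any clique must share a bag in every tree decomposition; so some bag has ≥ 4 vertices and tw(G) ≥ 3. Hence tw(G) = 3 exactly.

Treewidth 3.
One such decomposition:
Bags: B1 = {1, 2, 3, 4}  B2 = {0, 1, 3, 4}
Tree: B1–B2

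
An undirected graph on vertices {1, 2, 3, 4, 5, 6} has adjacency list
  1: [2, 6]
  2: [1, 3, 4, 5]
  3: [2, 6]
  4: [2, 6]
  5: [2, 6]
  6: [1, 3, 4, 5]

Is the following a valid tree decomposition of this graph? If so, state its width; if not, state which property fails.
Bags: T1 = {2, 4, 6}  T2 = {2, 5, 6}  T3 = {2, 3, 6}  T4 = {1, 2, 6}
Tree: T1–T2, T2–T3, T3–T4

Every vertex of G appears in some bag (union = {1, 2, 3, 4, 5, 6}); every edge is covered by a bag; and for each vertex v the set of bags containing v is connected in the bag tree. The decomposition is therefore valid. The largest bag has 3 vertices, so the width is 2.

Yes; width 2.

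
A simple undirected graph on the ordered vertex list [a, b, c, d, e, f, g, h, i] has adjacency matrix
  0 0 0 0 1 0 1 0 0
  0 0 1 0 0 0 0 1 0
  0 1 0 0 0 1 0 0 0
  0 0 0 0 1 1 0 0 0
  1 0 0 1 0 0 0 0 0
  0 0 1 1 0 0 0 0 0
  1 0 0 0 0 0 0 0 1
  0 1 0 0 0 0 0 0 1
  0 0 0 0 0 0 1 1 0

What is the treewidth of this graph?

A width-2 tree decomposition is:
Bags: B1 = {a, e, g}  B2 = {e, g, i}  B3 = {e, h, i}  B4 = {b, e, h}  B5 = {b, c, e}  B6 = {c, e, f}  B7 = {d, e, f}
Tree: B1–B2, B2–B3, B3–B4, B4–B5, B5–B6, B6–B7
The largest bag has 3 vertices, giving width 2; this decomposition certifies tw(G) ≤ 2. Since e–a–g–i–h–b–c–f–d–e is a cycle in G, G is not acyclic. Forests are exactly the graphs of treewidth ≤ 1, so tw(G) ≥ 2. The upper and lower bounds meet at 2, so that is the treewidth.

2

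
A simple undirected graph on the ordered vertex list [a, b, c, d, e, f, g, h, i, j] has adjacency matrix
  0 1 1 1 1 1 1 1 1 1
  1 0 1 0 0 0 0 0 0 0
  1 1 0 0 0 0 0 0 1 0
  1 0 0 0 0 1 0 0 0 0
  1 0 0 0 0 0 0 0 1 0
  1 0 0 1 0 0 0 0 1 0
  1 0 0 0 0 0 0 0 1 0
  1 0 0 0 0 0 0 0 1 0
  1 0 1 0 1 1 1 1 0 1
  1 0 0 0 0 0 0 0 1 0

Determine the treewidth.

2

A width-2 tree decomposition is:
Bags: B1 = {a, f, i}  B2 = {a, e, i}  B3 = {a, c, i}  B4 = {a, d, f}  B5 = {a, b, c}  B6 = {a, h, i}  B7 = {a, i, j}  B8 = {a, g, i}
Tree: B1–B2, B1–B3, B1–B4, B3–B5, B2–B6, B1–B7, B2–B8
Every bag has size at most 3, so the width is 3 − 1 = 2 and tw(G) ≤ 2. Conversely, {a, d, f} is a clique of size 3, and the vertices of any clique must share a bag in every tree decomposition; so some bag has ≥ 3 vertices and tw(G) ≥ 2. Combining the bounds, tw(G) = 2.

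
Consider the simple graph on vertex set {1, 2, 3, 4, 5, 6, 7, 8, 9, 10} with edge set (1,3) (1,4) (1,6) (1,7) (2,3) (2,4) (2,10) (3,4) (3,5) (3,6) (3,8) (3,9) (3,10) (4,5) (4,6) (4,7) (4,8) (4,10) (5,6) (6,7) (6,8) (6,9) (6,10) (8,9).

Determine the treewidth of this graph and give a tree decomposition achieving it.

Treewidth 3.
Bags: B1 = {3, 4, 6, 10}  B2 = {3, 4, 5, 6}  B3 = {1, 3, 4, 6}  B4 = {3, 4, 6, 8}  B5 = {3, 6, 8, 9}  B6 = {2, 3, 4, 10}  B7 = {1, 4, 6, 7}
Tree: B1–B2, B1–B3, B1–B4, B4–B5, B1–B6, B3–B7

Every bag has size at most 4, so the width is 4 − 1 = 3 and tw(G) ≤ 3. For the lower bound, the 4 vertices {3, 6, 8, 9} are pairwise adjacent, and any tree decomposition puts a clique entirely inside one bag — forcing width ≥ 3. Hence tw(G) = 3 exactly.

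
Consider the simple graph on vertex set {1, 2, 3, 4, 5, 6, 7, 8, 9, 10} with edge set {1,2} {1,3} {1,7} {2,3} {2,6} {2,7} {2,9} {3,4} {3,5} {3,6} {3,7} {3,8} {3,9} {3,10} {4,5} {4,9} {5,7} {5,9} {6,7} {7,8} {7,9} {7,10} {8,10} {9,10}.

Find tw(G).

3

A width-3 tree decomposition is:
Bags: B1 = {3, 7, 9, 10}  B2 = {2, 3, 7, 9}  B3 = {3, 5, 7, 9}  B4 = {1, 2, 3, 7}  B5 = {3, 7, 8, 10}  B6 = {3, 4, 5, 9}  B7 = {2, 3, 6, 7}
Tree: B1–B2, B1–B3, B2–B4, B1–B5, B3–B6, B4–B7
Each bag holds 4 vertices, so the decomposition has width 3, which upper-bounds the treewidth. Conversely, {3, 4, 5, 9} is a clique of size 4, and the vertices of any clique must share a bag in every tree decomposition; so some bag has ≥ 4 vertices and tw(G) ≥ 3. Therefore the treewidth is 3.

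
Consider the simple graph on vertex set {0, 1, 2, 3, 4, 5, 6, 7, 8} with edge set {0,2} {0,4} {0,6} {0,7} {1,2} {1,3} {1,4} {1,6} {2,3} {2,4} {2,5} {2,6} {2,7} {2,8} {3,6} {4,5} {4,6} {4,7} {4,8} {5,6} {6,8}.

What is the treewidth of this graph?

A width-3 tree decomposition is:
Bags: B1 = {0, 2, 4, 6}  B2 = {2, 4, 6, 8}  B3 = {0, 2, 4, 7}  B4 = {1, 2, 4, 6}  B5 = {2, 4, 5, 6}  B6 = {1, 2, 3, 6}
Tree: B1–B2, B1–B3, B1–B4, B1–B5, B4–B6
Each bag holds 4 vertices, so the decomposition has width 3, which upper-bounds the treewidth. Conversely, {1, 2, 3, 6} is a clique of size 4, and the vertices of any clique must share a bag in every tree decomposition; so some bag has ≥ 4 vertices and tw(G) ≥ 3. Combining the bounds, tw(G) = 3.

3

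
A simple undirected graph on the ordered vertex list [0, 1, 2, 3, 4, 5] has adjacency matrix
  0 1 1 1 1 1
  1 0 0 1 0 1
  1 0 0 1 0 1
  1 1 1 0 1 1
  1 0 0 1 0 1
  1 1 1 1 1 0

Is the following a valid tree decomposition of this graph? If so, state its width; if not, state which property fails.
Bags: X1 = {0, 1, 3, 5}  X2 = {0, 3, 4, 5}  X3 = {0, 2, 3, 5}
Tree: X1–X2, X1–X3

Every vertex of G appears in some bag (union = {0, 1, 2, 3, 4, 5}); every edge is covered by a bag; and for each vertex v the set of bags containing v is connected in the bag tree. The decomposition is therefore valid. The largest bag has 4 vertices, so the width is 3.

Yes; width 3.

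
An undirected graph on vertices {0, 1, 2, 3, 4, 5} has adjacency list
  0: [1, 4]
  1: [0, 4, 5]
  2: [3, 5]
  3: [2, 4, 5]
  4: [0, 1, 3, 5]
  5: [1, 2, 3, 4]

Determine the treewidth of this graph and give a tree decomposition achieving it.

Treewidth 2.
Bags: B1 = {3, 4, 5}  B2 = {2, 3, 5}  B3 = {1, 4, 5}  B4 = {0, 1, 4}
Tree: B1–B2, B1–B3, B3–B4

The largest bag has 3 vertices, giving width 2; this decomposition certifies tw(G) ≤ 2. On the other hand G contains the 3-clique {2, 3, 5}. A clique must lie in a single bag of any decomposition, so no decomposition can have width below 2. Therefore the treewidth is 2.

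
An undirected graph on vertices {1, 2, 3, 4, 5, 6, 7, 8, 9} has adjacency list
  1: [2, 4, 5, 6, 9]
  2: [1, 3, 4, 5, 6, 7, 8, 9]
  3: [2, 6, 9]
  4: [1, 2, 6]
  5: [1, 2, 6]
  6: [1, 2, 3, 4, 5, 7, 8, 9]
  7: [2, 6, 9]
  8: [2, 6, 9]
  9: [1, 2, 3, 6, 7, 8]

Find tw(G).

A width-3 tree decomposition is:
Bags: B1 = {2, 6, 8, 9}  B2 = {2, 6, 7, 9}  B3 = {1, 2, 6, 9}  B4 = {2, 3, 6, 9}  B5 = {1, 2, 4, 6}  B6 = {1, 2, 5, 6}
Tree: B1–B2, B1–B3, B3–B4, B3–B5, B3–B6
Each bag holds 4 vertices, so the decomposition has width 3, which upper-bounds the treewidth. On the other hand G contains the 4-clique {2, 6, 8, 9}. A clique must lie in a single bag of any decomposition, so no decomposition can have width below 3. Combining the bounds, tw(G) = 3.

3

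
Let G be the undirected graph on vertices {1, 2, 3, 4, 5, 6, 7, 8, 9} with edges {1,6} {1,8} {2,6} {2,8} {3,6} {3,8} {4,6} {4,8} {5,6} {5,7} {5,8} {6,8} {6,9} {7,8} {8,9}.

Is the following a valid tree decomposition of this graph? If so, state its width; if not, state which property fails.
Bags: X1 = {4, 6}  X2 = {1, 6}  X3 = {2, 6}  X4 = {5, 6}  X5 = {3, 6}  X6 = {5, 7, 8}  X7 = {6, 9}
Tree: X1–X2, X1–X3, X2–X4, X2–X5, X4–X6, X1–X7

No — edge (4,8) lies in no bag.

A tree decomposition must satisfy three properties: every vertex lies in some bag; for every edge, both endpoints lie together in some bag; and for every vertex, the bags containing it form a connected subtree. Here edge (4,8) lies in no bag, so the decomposition is invalid.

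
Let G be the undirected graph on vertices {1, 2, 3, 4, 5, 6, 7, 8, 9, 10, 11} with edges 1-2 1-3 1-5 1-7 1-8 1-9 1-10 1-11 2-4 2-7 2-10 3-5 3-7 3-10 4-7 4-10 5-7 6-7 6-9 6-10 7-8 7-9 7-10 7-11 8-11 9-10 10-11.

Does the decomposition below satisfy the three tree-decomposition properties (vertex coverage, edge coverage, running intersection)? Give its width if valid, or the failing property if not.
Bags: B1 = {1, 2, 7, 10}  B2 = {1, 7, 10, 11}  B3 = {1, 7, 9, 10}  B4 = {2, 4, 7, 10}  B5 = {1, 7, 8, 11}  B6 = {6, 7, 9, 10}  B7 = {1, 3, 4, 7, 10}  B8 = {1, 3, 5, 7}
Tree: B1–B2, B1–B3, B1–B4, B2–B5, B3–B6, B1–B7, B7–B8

No — bags containing vertex 4 are not connected in the tree.

A tree decomposition must satisfy three properties: every vertex lies in some bag; for every edge, both endpoints lie together in some bag; and for every vertex, the bags containing it form a connected subtree. Here bags containing vertex 4 are not connected in the tree, so the decomposition is invalid.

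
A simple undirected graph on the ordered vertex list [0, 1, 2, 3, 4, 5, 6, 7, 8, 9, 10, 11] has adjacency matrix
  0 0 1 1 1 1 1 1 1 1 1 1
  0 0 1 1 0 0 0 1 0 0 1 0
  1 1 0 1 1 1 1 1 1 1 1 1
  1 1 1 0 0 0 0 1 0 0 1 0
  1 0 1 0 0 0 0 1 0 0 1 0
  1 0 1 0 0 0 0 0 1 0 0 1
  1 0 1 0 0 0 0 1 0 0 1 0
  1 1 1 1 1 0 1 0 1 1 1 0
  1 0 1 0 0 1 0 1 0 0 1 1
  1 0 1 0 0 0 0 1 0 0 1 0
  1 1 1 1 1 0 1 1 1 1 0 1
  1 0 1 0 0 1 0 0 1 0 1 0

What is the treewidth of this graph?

4

A width-4 tree decomposition is:
Bags: B1 = {0, 2, 6, 7, 10}  B2 = {0, 2, 4, 7, 10}  B3 = {0, 2, 7, 9, 10}  B4 = {0, 2, 7, 8, 10}  B5 = {0, 2, 3, 7, 10}  B6 = {0, 2, 8, 10, 11}  B7 = {1, 2, 3, 7, 10}  B8 = {0, 2, 5, 8, 11}
Tree: B1–B2, B2–B3, B2–B4, B4–B5, B4–B6, B5–B7, B6–B8
Every bag has size at most 5, so the width is 5 − 1 = 4 and tw(G) ≤ 4. On the other hand G contains the 5-clique {0, 2, 8, 10, 11}. A clique must lie in a single bag of any decomposition, so no decomposition can have width below 4. Hence tw(G) = 4 exactly.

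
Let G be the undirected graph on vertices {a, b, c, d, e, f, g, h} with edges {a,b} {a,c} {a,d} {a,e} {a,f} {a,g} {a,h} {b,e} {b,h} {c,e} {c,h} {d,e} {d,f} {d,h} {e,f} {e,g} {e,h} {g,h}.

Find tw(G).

A width-3 tree decomposition is:
Bags: B1 = {a, b, e, h}  B2 = {a, d, e, h}  B3 = {a, e, g, h}  B4 = {a, c, e, h}  B5 = {a, d, e, f}
Tree: B1–B2, B2–B3, B1–B4, B2–B5
Each bag holds 4 vertices, so the decomposition has width 3, which upper-bounds the treewidth. For the lower bound, the 4 vertices {a, d, e, h} are pairwise adjacent, and any tree decomposition puts a clique entirely inside one bag — forcing width ≥ 3. Hence tw(G) = 3 exactly.

3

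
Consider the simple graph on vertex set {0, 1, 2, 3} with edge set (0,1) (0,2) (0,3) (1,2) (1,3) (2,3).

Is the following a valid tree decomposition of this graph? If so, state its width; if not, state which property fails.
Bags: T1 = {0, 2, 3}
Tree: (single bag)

A tree decomposition must satisfy three properties: every vertex lies in some bag; for every edge, both endpoints lie together in some bag; and for every vertex, the bags containing it form a connected subtree. Here vertex 1 appears in no bag, so the decomposition is invalid.

No — vertex 1 appears in no bag.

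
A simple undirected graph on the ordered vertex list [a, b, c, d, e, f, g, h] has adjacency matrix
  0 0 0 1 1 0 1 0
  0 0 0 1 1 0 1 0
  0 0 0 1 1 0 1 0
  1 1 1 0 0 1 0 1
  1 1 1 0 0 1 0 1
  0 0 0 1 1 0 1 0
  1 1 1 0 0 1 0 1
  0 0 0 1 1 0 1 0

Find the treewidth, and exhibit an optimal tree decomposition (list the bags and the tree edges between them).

Treewidth 3.
One optimal decomposition is:
Bags: B1 = {b, d, e, g}  B2 = {d, e, g, h}  B3 = {d, e, f, g}  B4 = {c, d, e, g}  B5 = {a, d, e, g}
Tree: B1–B2, B2–B3, B3–B4, B4–B5

Each bag holds 4 vertices, so the decomposition has width 3, which upper-bounds the treewidth. For the lower bound: the 4 vertex sets {b,d}, {e,h}, {g}, {f} are disjoint, each induces a connected subgraph, and every pair is joined by at least one edge of G. Contracting each set to a single vertex therefore yields K_{4} as a minor, and since treewidth is minor-monotone, tw(G) ≥ tw(K_{4}) = 3. Therefore the treewidth is 3.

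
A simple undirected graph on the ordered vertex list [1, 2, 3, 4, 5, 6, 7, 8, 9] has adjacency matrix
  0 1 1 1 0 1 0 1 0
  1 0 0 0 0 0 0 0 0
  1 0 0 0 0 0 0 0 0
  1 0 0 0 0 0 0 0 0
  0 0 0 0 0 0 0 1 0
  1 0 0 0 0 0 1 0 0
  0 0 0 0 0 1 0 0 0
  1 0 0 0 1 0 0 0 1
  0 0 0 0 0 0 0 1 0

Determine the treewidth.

A width-1 tree decomposition is:
Bags: B1 = {1, 8}  B2 = {1, 4}  B3 = {1, 3}  B4 = {1, 6}  B5 = {5, 8}  B6 = {1, 2}  B7 = {6, 7}  B8 = {8, 9}
Tree: B1–B2, B1–B3, B1–B4, B1–B5, B3–B6, B4–B7, B1–B8
The largest bag has 2 vertices, giving width 1; this decomposition certifies tw(G) ≤ 1. G has an edge, so its treewidth is at least 1. Combining the bounds, tw(G) = 1.

1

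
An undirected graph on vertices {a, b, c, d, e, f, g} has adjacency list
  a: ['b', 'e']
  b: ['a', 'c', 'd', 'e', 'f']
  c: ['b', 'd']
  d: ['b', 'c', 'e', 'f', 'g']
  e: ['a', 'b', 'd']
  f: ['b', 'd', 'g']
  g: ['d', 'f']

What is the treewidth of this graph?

A width-2 tree decomposition is:
Bags: B1 = {b, d, f}  B2 = {b, d, e}  B3 = {d, f, g}  B4 = {a, b, e}  B5 = {b, c, d}
Tree: B1–B2, B1–B3, B2–B4, B1–B5
The largest bag has 3 vertices, giving width 2; this decomposition certifies tw(G) ≤ 2. Conversely, {d, f, g} is a clique of size 3, and the vertices of any clique must share a bag in every tree decomposition; so some bag has ≥ 3 vertices and tw(G) ≥ 2. Hence tw(G) = 2 exactly.

2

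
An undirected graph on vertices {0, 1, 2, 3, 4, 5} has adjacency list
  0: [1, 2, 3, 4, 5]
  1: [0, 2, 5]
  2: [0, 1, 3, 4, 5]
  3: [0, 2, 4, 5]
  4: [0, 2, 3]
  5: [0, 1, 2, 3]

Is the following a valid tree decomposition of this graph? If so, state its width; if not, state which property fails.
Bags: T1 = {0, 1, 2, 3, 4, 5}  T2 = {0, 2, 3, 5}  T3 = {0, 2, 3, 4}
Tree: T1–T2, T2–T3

A tree decomposition must satisfy three properties: every vertex lies in some bag; for every edge, both endpoints lie together in some bag; and for every vertex, the bags containing it form a connected subtree. Here bags containing vertex 4 are not connected in the tree, so the decomposition is invalid.

No — bags containing vertex 4 are not connected in the tree.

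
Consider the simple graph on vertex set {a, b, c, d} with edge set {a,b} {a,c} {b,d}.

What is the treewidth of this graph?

A width-1 tree decomposition is:
Bags: B1 = {a, c}  B2 = {a, b}  B3 = {b, d}
Tree: B1–B2, B2–B3
Every bag has size at most 2, so the width is 2 − 1 = 1 and tw(G) ≤ 1. Any graph with an edge has treewidth ≥ 1, and G has the edge c–a. Combining the bounds, tw(G) = 1.

1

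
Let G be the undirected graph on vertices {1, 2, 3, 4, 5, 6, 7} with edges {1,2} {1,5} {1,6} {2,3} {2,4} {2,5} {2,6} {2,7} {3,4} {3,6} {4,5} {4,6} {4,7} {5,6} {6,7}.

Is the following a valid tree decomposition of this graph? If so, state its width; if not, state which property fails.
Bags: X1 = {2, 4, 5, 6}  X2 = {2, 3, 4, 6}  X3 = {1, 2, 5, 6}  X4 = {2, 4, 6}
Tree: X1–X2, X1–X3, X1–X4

A tree decomposition must satisfy three properties: every vertex lies in some bag; for every edge, both endpoints lie together in some bag; and for every vertex, the bags containing it form a connected subtree. Here vertex 7 appears in no bag, so the decomposition is invalid.

No — vertex 7 appears in no bag.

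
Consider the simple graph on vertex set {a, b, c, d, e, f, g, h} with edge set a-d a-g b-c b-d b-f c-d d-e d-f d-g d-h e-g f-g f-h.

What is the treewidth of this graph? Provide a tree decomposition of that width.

Treewidth 2.
One optimal decomposition is:
Bags: B1 = {b, d, f}  B2 = {d, f, g}  B3 = {a, d, g}  B4 = {d, e, g}  B5 = {b, c, d}  B6 = {d, f, h}
Tree: B1–B2, B2–B3, B2–B4, B1–B5, B2–B6

Each bag holds 3 vertices, so the decomposition has width 2, which upper-bounds the treewidth. Conversely, {a, d, g} is a clique of size 3, and the vertices of any clique must share a bag in every tree decomposition; so some bag has ≥ 3 vertices and tw(G) ≥ 2. Combining the bounds, tw(G) = 2.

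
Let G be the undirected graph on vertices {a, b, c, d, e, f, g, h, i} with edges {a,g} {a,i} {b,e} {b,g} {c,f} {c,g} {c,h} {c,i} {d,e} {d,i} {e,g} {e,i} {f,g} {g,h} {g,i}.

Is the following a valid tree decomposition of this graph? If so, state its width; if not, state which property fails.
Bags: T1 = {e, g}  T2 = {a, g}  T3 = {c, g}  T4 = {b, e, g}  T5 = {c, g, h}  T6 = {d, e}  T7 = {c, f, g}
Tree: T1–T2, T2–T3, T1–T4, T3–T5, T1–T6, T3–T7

A tree decomposition must satisfy three properties: every vertex lies in some bag; for every edge, both endpoints lie together in some bag; and for every vertex, the bags containing it form a connected subtree. Here vertex i appears in no bag, so the decomposition is invalid.

No — vertex i appears in no bag.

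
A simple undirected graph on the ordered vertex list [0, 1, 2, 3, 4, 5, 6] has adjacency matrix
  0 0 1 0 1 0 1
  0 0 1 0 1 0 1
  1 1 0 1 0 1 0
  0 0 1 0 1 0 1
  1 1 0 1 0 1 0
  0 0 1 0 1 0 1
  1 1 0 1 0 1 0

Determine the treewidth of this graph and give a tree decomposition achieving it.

Treewidth 3.
Bags: B1 = {0, 2, 4, 6}  B2 = {1, 2, 4, 6}  B3 = {2, 4, 5, 6}  B4 = {2, 3, 4, 6}
Tree: B1–B2, B2–B3, B3–B4

Each bag holds 4 vertices, so the decomposition has width 3, which upper-bounds the treewidth. For the lower bound: the 4 vertex sets {0,2}, {1,6}, {4}, {5} are disjoint, each induces a connected subgraph, and every pair is joined by at least one edge of G. Contracting each set to a single vertex therefore yields K_{4} as a minor, and since treewidth is minor-monotone, tw(G) ≥ tw(K_{4}) = 3. Combining the bounds, tw(G) = 3.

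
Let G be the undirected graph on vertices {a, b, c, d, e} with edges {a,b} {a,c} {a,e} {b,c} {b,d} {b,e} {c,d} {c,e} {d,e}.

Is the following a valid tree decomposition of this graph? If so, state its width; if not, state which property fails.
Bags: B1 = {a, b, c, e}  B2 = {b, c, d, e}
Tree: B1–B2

Checking the three conditions: (i) the bags cover all of {a, b, c, d, e}; (ii) for each edge, some bag contains both endpoints; (iii) the bags containing any fixed vertex form a subtree. All hold, so the decomposition is valid with width 4 − 1 = 3.

Yes; width 3.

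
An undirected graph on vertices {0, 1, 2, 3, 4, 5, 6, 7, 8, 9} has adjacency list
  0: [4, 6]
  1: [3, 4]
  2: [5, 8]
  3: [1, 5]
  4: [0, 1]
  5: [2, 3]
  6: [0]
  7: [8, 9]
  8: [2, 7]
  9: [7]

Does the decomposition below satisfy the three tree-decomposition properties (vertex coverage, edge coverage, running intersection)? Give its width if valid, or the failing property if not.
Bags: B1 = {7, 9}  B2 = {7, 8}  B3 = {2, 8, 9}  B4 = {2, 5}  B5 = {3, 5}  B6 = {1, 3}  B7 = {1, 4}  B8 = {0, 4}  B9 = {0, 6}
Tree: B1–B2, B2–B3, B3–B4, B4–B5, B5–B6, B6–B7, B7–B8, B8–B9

No — bags containing vertex 9 are not connected in the tree.

A tree decomposition must satisfy three properties: every vertex lies in some bag; for every edge, both endpoints lie together in some bag; and for every vertex, the bags containing it form a connected subtree. Here bags containing vertex 9 are not connected in the tree, so the decomposition is invalid.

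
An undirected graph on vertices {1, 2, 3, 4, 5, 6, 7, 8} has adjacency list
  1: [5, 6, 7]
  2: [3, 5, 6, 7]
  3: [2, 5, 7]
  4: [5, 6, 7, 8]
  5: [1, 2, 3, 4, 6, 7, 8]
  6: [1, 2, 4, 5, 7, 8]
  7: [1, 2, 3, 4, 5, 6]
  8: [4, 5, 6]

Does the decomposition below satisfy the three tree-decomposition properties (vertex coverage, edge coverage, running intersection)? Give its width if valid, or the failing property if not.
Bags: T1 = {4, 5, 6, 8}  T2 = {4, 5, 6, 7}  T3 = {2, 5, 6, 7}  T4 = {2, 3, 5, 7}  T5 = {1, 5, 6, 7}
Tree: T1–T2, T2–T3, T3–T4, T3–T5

Yes; width 3.

Every vertex of G appears in some bag (union = {1, 2, 3, 4, 5, 6, 7, 8}); every edge is covered by a bag; and for each vertex v the set of bags containing v is connected in the bag tree. The decomposition is therefore valid. The largest bag has 4 vertices, so the width is 3.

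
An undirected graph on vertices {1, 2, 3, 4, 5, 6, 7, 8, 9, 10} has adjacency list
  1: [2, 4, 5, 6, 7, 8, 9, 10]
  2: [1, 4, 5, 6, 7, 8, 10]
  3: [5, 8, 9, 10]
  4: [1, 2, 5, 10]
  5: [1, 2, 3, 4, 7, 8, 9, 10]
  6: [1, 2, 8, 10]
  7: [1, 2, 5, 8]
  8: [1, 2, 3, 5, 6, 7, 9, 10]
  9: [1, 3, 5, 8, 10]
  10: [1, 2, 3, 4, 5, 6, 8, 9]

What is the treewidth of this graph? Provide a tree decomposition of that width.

Each bag holds 5 vertices, so the decomposition has width 4, which upper-bounds the treewidth. On the other hand G contains the 5-clique {1, 5, 8, 9, 10}. A clique must lie in a single bag of any decomposition, so no decomposition can have width below 4. The upper and lower bounds meet at 4, so that is the treewidth.

Treewidth 4.
Bags: B1 = {1, 2, 4, 5, 10}  B2 = {1, 2, 5, 8, 10}  B3 = {1, 5, 8, 9, 10}  B4 = {1, 2, 5, 7, 8}  B5 = {1, 2, 6, 8, 10}  B6 = {3, 5, 8, 9, 10}
Tree: B1–B2, B2–B3, B2–B4, B2–B5, B3–B6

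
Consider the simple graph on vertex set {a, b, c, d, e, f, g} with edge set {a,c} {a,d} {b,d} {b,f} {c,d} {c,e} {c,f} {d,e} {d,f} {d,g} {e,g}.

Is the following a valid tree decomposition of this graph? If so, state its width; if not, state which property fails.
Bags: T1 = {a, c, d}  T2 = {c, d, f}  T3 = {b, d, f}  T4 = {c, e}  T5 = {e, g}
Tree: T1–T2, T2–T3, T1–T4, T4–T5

A tree decomposition must satisfy three properties: every vertex lies in some bag; for every edge, both endpoints lie together in some bag; and for every vertex, the bags containing it form a connected subtree. Here edge (d,e) lies in no bag, so the decomposition is invalid.

No — edge (d,e) lies in no bag.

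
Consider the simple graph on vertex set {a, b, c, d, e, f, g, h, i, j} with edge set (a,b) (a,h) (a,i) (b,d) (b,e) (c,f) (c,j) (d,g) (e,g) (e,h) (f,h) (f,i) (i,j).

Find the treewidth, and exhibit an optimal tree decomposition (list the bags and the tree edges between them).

Treewidth 2.
One such decomposition:
Bags: B1 = {c, f, j}  B2 = {f, i, j}  B3 = {f, h, i}  B4 = {a, h, i}  B5 = {a, e, h}  B6 = {a, b, e}  B7 = {b, e, g}  B8 = {b, d, g}
Tree: B1–B2, B2–B3, B3–B4, B4–B5, B5–B6, B6–B7, B7–B8

Every bag has size at most 3, so the width is 3 − 1 = 2 and tw(G) ≤ 2. The edges c–j–i–f–c form a cycle, so G is not a tree and its treewidth is at least 2. The upper and lower bounds meet at 2, so that is the treewidth.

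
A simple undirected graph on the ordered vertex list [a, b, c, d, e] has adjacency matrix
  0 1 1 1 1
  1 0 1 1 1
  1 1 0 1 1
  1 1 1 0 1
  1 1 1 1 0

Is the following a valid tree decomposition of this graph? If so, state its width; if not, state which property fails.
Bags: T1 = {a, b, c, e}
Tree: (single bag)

A tree decomposition must satisfy three properties: every vertex lies in some bag; for every edge, both endpoints lie together in some bag; and for every vertex, the bags containing it form a connected subtree. Here vertex d appears in no bag, so the decomposition is invalid.

No — vertex d appears in no bag.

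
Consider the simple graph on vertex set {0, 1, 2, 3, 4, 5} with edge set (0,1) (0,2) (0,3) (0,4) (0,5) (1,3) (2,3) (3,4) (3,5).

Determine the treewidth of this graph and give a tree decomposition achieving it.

The largest bag has 3 vertices, giving width 2; this decomposition certifies tw(G) ≤ 2. For the lower bound, the 3 vertices {0, 1, 3} are pairwise adjacent, and any tree decomposition puts a clique entirely inside one bag — forcing width ≥ 2. Therefore the treewidth is 2.

Treewidth 2.
One such decomposition:
Bags: B1 = {0, 1, 3}  B2 = {0, 3, 4}  B3 = {0, 2, 3}  B4 = {0, 3, 5}
Tree: B1–B2, B2–B3, B1–B4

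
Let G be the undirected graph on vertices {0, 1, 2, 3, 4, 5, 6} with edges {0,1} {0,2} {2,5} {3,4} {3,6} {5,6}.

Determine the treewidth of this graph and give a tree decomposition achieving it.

Treewidth 1.
One such decomposition:
Bags: B1 = {3, 4}  B2 = {3, 6}  B3 = {5, 6}  B4 = {2, 5}  B5 = {0, 2}  B6 = {0, 1}
Tree: B1–B2, B2–B3, B3–B4, B4–B5, B5–B6

Every bag has size at most 2, so the width is 2 − 1 = 1 and tw(G) ≤ 1. Any graph with an edge has treewidth ≥ 1, and G has the edge 4–3. Hence tw(G) = 1 exactly.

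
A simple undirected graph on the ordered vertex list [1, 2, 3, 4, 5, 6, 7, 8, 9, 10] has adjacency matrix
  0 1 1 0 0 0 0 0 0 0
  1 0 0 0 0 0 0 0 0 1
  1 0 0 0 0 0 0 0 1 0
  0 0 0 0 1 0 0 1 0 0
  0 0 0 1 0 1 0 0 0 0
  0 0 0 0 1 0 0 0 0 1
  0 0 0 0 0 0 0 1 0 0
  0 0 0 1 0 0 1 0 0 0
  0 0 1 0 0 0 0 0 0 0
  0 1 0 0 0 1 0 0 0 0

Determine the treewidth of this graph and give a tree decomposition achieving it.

Every bag has size at most 2, so the width is 2 − 1 = 1 and tw(G) ≤ 1. Any graph with an edge has treewidth ≥ 1, and G has the edge 7–8. Therefore the treewidth is 1.

Treewidth 1.
One optimal decomposition is:
Bags: B1 = {7, 8}  B2 = {4, 8}  B3 = {4, 5}  B4 = {5, 6}  B5 = {6, 10}  B6 = {2, 10}  B7 = {1, 2}  B8 = {1, 3}  B9 = {3, 9}
Tree: B1–B2, B2–B3, B3–B4, B4–B5, B5–B6, B6–B7, B7–B8, B8–B9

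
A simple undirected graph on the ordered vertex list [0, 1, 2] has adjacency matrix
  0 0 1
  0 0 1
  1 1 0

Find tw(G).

A width-1 tree decomposition is:
Bags: B1 = {0, 2}  B2 = {1, 2}
Tree: B1–B2
The largest bag has 2 vertices, giving width 1; this decomposition certifies tw(G) ≤ 1. Since G has at least one edge (e.g. 2–0), it is not an edgeless graph, so tw(G) ≥ 1. Therefore the treewidth is 1.

1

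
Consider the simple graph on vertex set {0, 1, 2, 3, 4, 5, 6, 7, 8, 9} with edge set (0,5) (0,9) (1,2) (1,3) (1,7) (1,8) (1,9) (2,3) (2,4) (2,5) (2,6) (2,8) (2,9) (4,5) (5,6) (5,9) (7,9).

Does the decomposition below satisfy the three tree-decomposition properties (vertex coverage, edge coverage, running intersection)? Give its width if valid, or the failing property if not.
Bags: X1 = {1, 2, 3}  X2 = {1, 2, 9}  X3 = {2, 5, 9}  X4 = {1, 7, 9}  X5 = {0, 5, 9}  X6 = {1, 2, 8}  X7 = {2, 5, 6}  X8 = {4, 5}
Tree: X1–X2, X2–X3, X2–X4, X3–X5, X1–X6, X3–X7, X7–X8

No — edge (2,4) lies in no bag.

A tree decomposition must satisfy three properties: every vertex lies in some bag; for every edge, both endpoints lie together in some bag; and for every vertex, the bags containing it form a connected subtree. Here edge (2,4) lies in no bag, so the decomposition is invalid.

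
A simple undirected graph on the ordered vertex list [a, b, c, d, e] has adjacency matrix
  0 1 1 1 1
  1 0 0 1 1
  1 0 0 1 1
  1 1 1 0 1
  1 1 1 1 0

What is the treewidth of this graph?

A width-3 tree decomposition is:
Bags: B1 = {a, c, d, e}  B2 = {a, b, d, e}
Tree: B1–B2
The largest bag has 4 vertices, giving width 3; this decomposition certifies tw(G) ≤ 3. For the lower bound, the 4 vertices {a, c, d, e} are pairwise adjacent, and any tree decomposition puts a clique entirely inside one bag — forcing width ≥ 3. Hence tw(G) = 3 exactly.

3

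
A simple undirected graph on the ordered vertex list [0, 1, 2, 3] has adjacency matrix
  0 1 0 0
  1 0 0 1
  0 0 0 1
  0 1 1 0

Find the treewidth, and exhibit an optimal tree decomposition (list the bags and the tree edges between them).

Every bag has size at most 2, so the width is 2 − 1 = 1 and tw(G) ≤ 1. G has an edge, so its treewidth is at least 1. Combining the bounds, tw(G) = 1.

Treewidth 1.
One such decomposition:
Bags: B1 = {2, 3}  B2 = {1, 3}  B3 = {0, 1}
Tree: B1–B2, B2–B3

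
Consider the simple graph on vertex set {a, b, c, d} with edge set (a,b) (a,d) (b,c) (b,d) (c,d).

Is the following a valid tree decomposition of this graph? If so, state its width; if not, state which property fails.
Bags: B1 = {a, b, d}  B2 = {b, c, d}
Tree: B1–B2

Yes; width 2.

Every vertex of G appears in some bag (union = {a, b, c, d}); every edge is covered by a bag; and for each vertex v the set of bags containing v is connected in the bag tree. The decomposition is therefore valid. The largest bag has 3 vertices, so the width is 2.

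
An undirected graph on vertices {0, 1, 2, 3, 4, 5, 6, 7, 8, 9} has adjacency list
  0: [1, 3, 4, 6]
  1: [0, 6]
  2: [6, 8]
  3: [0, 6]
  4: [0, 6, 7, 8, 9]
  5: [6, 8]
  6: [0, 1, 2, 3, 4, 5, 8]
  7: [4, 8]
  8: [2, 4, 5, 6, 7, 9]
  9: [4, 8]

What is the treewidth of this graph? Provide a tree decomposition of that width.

The largest bag has 3 vertices, giving width 2; this decomposition certifies tw(G) ≤ 2. On the other hand G contains the 3-clique {4, 8, 9}. A clique must lie in a single bag of any decomposition, so no decomposition can have width below 2. The upper and lower bounds meet at 2, so that is the treewidth.

Treewidth 2.
One optimal decomposition is:
Bags: B1 = {5, 6, 8}  B2 = {4, 6, 8}  B3 = {0, 4, 6}  B4 = {0, 1, 6}  B5 = {2, 6, 8}  B6 = {4, 8, 9}  B7 = {4, 7, 8}  B8 = {0, 3, 6}
Tree: B1–B2, B2–B3, B3–B4, B2–B5, B2–B6, B6–B7, B3–B8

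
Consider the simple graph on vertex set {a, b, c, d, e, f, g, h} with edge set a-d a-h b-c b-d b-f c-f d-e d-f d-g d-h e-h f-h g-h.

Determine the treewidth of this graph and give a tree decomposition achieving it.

Treewidth 2.
Bags: B1 = {b, d, f}  B2 = {d, f, h}  B3 = {d, g, h}  B4 = {d, e, h}  B5 = {a, d, h}  B6 = {b, c, f}
Tree: B1–B2, B2–B3, B2–B4, B3–B5, B1–B6

Every bag has size at most 3, so the width is 3 − 1 = 2 and tw(G) ≤ 2. For the lower bound, the 3 vertices {d, g, h} are pairwise adjacent, and any tree decomposition puts a clique entirely inside one bag — forcing width ≥ 2. Therefore the treewidth is 2.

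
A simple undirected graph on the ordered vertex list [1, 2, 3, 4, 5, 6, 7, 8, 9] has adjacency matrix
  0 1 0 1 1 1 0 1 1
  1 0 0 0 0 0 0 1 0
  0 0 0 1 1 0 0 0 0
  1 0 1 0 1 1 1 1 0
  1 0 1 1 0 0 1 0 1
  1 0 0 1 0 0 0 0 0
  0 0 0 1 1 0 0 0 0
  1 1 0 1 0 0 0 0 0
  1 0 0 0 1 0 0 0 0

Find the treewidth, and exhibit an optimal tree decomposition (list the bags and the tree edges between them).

Treewidth 2.
Bags: B1 = {1, 4, 8}  B2 = {1, 4, 6}  B3 = {1, 4, 5}  B4 = {3, 4, 5}  B5 = {1, 2, 8}  B6 = {1, 5, 9}  B7 = {4, 5, 7}
Tree: B1–B2, B2–B3, B3–B4, B1–B5, B3–B6, B3–B7

Every bag has size at most 3, so the width is 3 − 1 = 2 and tw(G) ≤ 2. On the other hand G contains the 3-clique {1, 5, 9}. A clique must lie in a single bag of any decomposition, so no decomposition can have width below 2. Combining the bounds, tw(G) = 2.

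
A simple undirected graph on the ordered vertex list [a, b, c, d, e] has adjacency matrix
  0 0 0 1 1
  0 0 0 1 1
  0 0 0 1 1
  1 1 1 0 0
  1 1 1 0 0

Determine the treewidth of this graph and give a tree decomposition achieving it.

Each bag holds 3 vertices, so the decomposition has width 2, which upper-bounds the treewidth. For the lower bound, G contains the cycle e–a–d–c–e, so G is not a forest; only forests have treewidth ≤ 1, hence tw(G) ≥ 2. The upper and lower bounds meet at 2, so that is the treewidth.

Treewidth 2.
One such decomposition:
Bags: B1 = {a, d, e}  B2 = {c, d, e}  B3 = {b, d, e}
Tree: B1–B2, B2–B3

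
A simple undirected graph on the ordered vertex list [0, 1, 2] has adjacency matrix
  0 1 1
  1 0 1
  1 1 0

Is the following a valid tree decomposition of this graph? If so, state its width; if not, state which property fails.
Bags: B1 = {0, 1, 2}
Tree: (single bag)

Yes; width 2.

Checking the three conditions: (i) the bags cover all of {0, 1, 2}; (ii) for each edge, some bag contains both endpoints; (iii) the bags containing any fixed vertex form a subtree. All hold, so the decomposition is valid with width 3 − 1 = 2.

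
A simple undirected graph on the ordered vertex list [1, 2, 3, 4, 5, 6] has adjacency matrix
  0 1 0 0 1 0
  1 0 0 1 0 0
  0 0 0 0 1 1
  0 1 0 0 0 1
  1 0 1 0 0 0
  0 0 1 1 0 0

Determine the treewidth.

2

A width-2 tree decomposition is:
Bags: B1 = {3, 5, 6}  B2 = {1, 5, 6}  B3 = {1, 2, 6}  B4 = {2, 4, 6}
Tree: B1–B2, B2–B3, B3–B4
Each bag holds 3 vertices, so the decomposition has width 2, which upper-bounds the treewidth. The edges 6–3–5–1–2–4–6 form a cycle, so G is not a tree and its treewidth is at least 2. Combining the bounds, tw(G) = 2.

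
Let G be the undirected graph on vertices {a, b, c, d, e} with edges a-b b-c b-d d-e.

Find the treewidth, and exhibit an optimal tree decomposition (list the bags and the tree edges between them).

Treewidth 1.
Bags: B1 = {b, c}  B2 = {a, b}  B3 = {b, d}  B4 = {d, e}
Tree: B1–B2, B2–B3, B3–B4

The largest bag has 2 vertices, giving width 1; this decomposition certifies tw(G) ≤ 1. Since G has at least one edge (e.g. b–c), it is not an edgeless graph, so tw(G) ≥ 1. The upper and lower bounds meet at 1, so that is the treewidth.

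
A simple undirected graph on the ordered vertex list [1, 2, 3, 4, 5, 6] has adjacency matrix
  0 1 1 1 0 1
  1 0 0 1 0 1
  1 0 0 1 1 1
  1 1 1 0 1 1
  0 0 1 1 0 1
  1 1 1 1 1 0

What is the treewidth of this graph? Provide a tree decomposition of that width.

Each bag holds 4 vertices, so the decomposition has width 3, which upper-bounds the treewidth. For the lower bound, the 4 vertices {1, 2, 4, 6} are pairwise adjacent, and any tree decomposition puts a clique entirely inside one bag — forcing width ≥ 3. The upper and lower bounds meet at 3, so that is the treewidth.

Treewidth 3.
One such decomposition:
Bags: B1 = {1, 3, 4, 6}  B2 = {3, 4, 5, 6}  B3 = {1, 2, 4, 6}
Tree: B1–B2, B1–B3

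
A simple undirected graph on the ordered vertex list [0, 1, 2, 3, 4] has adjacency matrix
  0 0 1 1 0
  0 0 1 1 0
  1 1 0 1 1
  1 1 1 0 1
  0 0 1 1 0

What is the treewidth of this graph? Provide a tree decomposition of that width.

The largest bag has 3 vertices, giving width 2; this decomposition certifies tw(G) ≤ 2. For the lower bound, the 3 vertices {0, 2, 3} are pairwise adjacent, and any tree decomposition puts a clique entirely inside one bag — forcing width ≥ 2. The upper and lower bounds meet at 2, so that is the treewidth.

Treewidth 2.
One such decomposition:
Bags: B1 = {1, 2, 3}  B2 = {0, 2, 3}  B3 = {2, 3, 4}
Tree: B1–B2, B1–B3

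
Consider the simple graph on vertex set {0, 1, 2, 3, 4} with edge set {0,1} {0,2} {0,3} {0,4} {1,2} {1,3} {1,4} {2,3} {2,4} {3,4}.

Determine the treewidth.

4

A width-4 tree decomposition is:
Bags: B1 = {0, 1, 2, 3, 4}
Tree: (single bag)
A single bag containing all 5 vertices is trivially a valid decomposition of width 4. For the lower bound, the 5 vertices {0, 1, 2, 3, 4} are pairwise adjacent, and any tree decomposition puts a clique entirely inside one bag — forcing width ≥ 4. Hence tw(G) = 4 exactly.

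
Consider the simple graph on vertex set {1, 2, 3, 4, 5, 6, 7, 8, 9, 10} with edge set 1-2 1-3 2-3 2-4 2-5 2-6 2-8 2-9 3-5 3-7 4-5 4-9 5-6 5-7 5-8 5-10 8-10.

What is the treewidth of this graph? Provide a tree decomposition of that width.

Treewidth 2.
One optimal decomposition is:
Bags: B1 = {2, 4, 5}  B2 = {2, 4, 9}  B3 = {2, 5, 8}  B4 = {5, 8, 10}  B5 = {2, 5, 6}  B6 = {2, 3, 5}  B7 = {1, 2, 3}  B8 = {3, 5, 7}
Tree: B1–B2, B1–B3, B3–B4, B1–B5, B3–B6, B6–B7, B6–B8

Every bag has size at most 3, so the width is 3 − 1 = 2 and tw(G) ≤ 2. On the other hand G contains the 3-clique {1, 2, 3}. A clique must lie in a single bag of any decomposition, so no decomposition can have width below 2. Therefore the treewidth is 2.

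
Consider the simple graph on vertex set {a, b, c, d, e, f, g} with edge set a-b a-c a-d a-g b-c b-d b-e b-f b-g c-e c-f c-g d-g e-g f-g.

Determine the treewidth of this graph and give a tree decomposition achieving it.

Treewidth 3.
One such decomposition:
Bags: B1 = {a, b, d, g}  B2 = {a, b, c, g}  B3 = {b, c, f, g}  B4 = {b, c, e, g}
Tree: B1–B2, B2–B3, B2–B4

Each bag holds 4 vertices, so the decomposition has width 3, which upper-bounds the treewidth. On the other hand G contains the 4-clique {a, b, d, g}. A clique must lie in a single bag of any decomposition, so no decomposition can have width below 3. The upper and lower bounds meet at 3, so that is the treewidth.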